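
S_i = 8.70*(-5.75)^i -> [8.7, -50.02, 287.64, -1653.95, 9510.22]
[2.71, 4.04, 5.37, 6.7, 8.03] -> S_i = 2.71 + 1.33*i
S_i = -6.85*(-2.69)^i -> [-6.85, 18.43, -49.57, 133.34, -358.67]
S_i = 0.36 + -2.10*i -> [0.36, -1.74, -3.84, -5.94, -8.04]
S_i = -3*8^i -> [-3, -24, -192, -1536, -12288]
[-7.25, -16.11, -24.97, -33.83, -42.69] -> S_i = -7.25 + -8.86*i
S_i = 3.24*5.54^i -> [3.24, 17.95, 99.44, 550.9, 3052.0]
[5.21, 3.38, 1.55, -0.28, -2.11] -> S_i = 5.21 + -1.83*i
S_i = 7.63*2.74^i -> [7.63, 20.91, 57.28, 156.96, 430.06]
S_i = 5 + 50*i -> [5, 55, 105, 155, 205]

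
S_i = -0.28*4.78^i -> [-0.28, -1.34, -6.4, -30.58, -146.17]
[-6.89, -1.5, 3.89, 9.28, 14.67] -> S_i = -6.89 + 5.39*i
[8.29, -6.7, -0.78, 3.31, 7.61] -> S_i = Random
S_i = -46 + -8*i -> [-46, -54, -62, -70, -78]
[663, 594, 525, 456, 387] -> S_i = 663 + -69*i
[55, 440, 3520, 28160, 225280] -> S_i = 55*8^i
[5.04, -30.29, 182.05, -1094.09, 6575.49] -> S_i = 5.04*(-6.01)^i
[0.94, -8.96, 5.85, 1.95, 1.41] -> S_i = Random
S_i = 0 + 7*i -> [0, 7, 14, 21, 28]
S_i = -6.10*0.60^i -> [-6.1, -3.66, -2.2, -1.32, -0.79]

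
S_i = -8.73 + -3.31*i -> [-8.73, -12.04, -15.35, -18.66, -21.97]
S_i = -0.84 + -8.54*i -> [-0.84, -9.38, -17.92, -26.46, -35.0]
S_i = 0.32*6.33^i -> [0.32, 2.03, 12.82, 81.16, 513.77]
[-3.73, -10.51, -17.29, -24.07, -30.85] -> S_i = -3.73 + -6.78*i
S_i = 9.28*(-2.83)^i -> [9.28, -26.26, 74.32, -210.33, 595.24]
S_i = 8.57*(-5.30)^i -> [8.57, -45.42, 240.73, -1275.88, 6762.14]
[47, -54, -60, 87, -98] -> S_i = Random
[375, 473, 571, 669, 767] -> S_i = 375 + 98*i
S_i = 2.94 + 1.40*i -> [2.94, 4.34, 5.74, 7.14, 8.54]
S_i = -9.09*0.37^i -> [-9.09, -3.36, -1.24, -0.46, -0.17]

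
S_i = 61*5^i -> [61, 305, 1525, 7625, 38125]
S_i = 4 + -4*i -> [4, 0, -4, -8, -12]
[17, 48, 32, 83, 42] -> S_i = Random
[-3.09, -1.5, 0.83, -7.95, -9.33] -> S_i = Random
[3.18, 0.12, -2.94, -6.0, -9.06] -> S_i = 3.18 + -3.06*i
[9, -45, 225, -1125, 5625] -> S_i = 9*-5^i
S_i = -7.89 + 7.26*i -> [-7.89, -0.63, 6.63, 13.89, 21.15]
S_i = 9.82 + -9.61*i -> [9.82, 0.21, -9.4, -19.01, -28.62]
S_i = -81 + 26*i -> [-81, -55, -29, -3, 23]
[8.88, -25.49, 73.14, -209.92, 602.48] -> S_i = 8.88*(-2.87)^i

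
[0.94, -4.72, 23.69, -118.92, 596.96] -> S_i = 0.94*(-5.02)^i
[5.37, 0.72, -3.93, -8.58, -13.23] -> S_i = 5.37 + -4.65*i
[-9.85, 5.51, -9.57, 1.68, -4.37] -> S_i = Random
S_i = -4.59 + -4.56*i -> [-4.59, -9.15, -13.71, -18.27, -22.83]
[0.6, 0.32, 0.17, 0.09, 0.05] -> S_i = 0.60*0.54^i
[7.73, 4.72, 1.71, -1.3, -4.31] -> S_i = 7.73 + -3.01*i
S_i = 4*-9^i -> [4, -36, 324, -2916, 26244]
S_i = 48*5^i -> [48, 240, 1200, 6000, 30000]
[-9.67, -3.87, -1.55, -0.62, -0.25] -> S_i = -9.67*0.40^i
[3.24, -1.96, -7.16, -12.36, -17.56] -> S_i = 3.24 + -5.20*i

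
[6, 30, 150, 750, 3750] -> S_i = 6*5^i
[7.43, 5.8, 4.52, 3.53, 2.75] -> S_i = 7.43*0.78^i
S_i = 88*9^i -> [88, 792, 7128, 64152, 577368]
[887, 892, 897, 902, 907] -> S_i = 887 + 5*i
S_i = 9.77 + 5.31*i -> [9.77, 15.08, 20.39, 25.7, 31.01]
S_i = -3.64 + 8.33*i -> [-3.64, 4.69, 13.02, 21.35, 29.68]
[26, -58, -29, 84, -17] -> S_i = Random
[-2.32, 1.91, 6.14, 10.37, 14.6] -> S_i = -2.32 + 4.23*i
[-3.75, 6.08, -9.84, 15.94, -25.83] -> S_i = -3.75*(-1.62)^i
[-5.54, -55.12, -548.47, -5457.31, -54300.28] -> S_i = -5.54*9.95^i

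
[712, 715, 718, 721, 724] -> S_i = 712 + 3*i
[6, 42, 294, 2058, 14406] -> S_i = 6*7^i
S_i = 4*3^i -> [4, 12, 36, 108, 324]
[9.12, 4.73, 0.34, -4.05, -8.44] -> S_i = 9.12 + -4.39*i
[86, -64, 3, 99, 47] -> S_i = Random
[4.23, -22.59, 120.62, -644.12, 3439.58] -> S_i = 4.23*(-5.34)^i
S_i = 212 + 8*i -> [212, 220, 228, 236, 244]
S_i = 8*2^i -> [8, 16, 32, 64, 128]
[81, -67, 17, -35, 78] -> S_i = Random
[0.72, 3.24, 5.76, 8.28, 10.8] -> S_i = 0.72 + 2.52*i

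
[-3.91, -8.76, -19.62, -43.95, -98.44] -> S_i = -3.91*2.24^i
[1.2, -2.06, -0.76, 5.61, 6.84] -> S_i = Random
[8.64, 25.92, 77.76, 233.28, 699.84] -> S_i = 8.64*3.00^i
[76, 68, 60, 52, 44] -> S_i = 76 + -8*i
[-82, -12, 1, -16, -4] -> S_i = Random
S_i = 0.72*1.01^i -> [0.72, 0.73, 0.73, 0.74, 0.75]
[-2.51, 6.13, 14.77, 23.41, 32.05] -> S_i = -2.51 + 8.64*i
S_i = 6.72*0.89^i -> [6.72, 5.98, 5.32, 4.74, 4.22]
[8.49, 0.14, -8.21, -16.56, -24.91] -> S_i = 8.49 + -8.35*i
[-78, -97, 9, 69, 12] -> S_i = Random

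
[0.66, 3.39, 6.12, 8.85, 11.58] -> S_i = 0.66 + 2.73*i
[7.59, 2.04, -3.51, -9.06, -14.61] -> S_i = 7.59 + -5.55*i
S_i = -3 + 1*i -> [-3, -2, -1, 0, 1]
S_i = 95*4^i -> [95, 380, 1520, 6080, 24320]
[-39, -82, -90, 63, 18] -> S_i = Random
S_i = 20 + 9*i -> [20, 29, 38, 47, 56]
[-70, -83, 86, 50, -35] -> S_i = Random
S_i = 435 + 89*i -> [435, 524, 613, 702, 791]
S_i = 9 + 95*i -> [9, 104, 199, 294, 389]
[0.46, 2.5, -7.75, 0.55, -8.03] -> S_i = Random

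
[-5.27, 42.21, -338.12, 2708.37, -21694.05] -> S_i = -5.27*(-8.01)^i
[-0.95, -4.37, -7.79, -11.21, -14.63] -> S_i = -0.95 + -3.42*i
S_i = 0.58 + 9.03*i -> [0.58, 9.61, 18.64, 27.67, 36.7]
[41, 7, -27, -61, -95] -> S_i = 41 + -34*i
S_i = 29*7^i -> [29, 203, 1421, 9947, 69629]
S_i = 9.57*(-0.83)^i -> [9.57, -7.94, 6.59, -5.47, 4.54]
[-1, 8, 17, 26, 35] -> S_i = -1 + 9*i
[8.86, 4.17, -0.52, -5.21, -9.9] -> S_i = 8.86 + -4.69*i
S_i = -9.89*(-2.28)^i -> [-9.89, 22.55, -51.41, 117.22, -267.26]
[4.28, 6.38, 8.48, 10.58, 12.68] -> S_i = 4.28 + 2.10*i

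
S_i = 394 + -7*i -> [394, 387, 380, 373, 366]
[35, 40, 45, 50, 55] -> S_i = 35 + 5*i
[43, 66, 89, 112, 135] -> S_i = 43 + 23*i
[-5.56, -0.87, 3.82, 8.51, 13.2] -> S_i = -5.56 + 4.69*i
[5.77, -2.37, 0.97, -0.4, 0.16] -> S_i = 5.77*(-0.41)^i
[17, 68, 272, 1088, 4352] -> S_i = 17*4^i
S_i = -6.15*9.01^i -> [-6.15, -55.41, -499.26, -4498.31, -40529.78]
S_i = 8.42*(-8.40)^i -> [8.42, -70.73, 594.12, -4990.57, 41920.77]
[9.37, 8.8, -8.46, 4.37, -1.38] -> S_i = Random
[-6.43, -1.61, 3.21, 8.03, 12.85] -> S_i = -6.43 + 4.82*i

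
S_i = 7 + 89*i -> [7, 96, 185, 274, 363]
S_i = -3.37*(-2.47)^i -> [-3.37, 8.32, -20.56, 50.78, -125.43]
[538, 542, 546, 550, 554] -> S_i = 538 + 4*i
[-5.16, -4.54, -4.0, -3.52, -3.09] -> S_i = -5.16*0.88^i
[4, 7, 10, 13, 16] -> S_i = 4 + 3*i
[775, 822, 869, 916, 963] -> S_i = 775 + 47*i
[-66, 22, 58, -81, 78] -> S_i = Random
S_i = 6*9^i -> [6, 54, 486, 4374, 39366]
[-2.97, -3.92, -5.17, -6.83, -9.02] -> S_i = -2.97*1.32^i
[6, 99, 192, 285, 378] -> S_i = 6 + 93*i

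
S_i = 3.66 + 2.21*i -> [3.66, 5.87, 8.08, 10.29, 12.5]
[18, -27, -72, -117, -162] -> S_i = 18 + -45*i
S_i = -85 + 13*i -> [-85, -72, -59, -46, -33]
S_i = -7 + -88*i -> [-7, -95, -183, -271, -359]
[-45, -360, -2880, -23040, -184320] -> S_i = -45*8^i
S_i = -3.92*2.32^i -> [-3.92, -9.09, -21.1, -48.95, -113.56]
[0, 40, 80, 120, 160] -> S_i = 0 + 40*i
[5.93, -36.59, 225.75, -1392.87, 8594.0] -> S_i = 5.93*(-6.17)^i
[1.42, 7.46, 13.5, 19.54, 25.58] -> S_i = 1.42 + 6.04*i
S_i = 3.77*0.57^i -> [3.77, 2.15, 1.22, 0.7, 0.4]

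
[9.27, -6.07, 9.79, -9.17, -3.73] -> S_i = Random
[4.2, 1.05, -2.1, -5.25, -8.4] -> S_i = 4.20 + -3.15*i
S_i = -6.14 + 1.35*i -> [-6.14, -4.79, -3.44, -2.09, -0.74]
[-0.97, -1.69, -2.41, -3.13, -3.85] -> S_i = -0.97 + -0.72*i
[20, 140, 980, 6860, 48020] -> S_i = 20*7^i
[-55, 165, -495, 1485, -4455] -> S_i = -55*-3^i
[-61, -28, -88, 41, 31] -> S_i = Random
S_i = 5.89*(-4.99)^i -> [5.89, -29.39, 146.66, -731.84, 3651.89]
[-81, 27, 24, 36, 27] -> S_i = Random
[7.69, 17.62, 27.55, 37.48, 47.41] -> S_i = 7.69 + 9.93*i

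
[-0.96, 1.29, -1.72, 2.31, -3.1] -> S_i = -0.96*(-1.34)^i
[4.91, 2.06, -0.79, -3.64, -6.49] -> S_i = 4.91 + -2.85*i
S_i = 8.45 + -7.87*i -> [8.45, 0.58, -7.29, -15.16, -23.03]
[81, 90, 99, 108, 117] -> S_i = 81 + 9*i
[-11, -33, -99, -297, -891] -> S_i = -11*3^i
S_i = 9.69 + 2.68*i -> [9.69, 12.37, 15.05, 17.73, 20.41]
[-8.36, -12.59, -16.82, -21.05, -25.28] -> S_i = -8.36 + -4.23*i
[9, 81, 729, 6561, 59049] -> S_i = 9*9^i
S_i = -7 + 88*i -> [-7, 81, 169, 257, 345]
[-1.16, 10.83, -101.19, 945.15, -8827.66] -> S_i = -1.16*(-9.34)^i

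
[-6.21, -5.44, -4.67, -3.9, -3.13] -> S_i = -6.21 + 0.77*i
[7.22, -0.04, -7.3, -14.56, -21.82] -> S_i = 7.22 + -7.26*i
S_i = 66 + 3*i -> [66, 69, 72, 75, 78]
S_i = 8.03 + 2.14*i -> [8.03, 10.17, 12.31, 14.45, 16.59]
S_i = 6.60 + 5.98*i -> [6.6, 12.58, 18.56, 24.54, 30.52]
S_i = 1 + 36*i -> [1, 37, 73, 109, 145]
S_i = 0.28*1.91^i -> [0.28, 0.53, 1.02, 1.95, 3.73]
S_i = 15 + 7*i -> [15, 22, 29, 36, 43]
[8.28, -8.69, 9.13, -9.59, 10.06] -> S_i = 8.28*(-1.05)^i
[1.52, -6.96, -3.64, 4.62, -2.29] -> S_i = Random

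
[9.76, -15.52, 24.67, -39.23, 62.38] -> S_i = 9.76*(-1.59)^i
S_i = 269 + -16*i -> [269, 253, 237, 221, 205]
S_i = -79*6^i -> [-79, -474, -2844, -17064, -102384]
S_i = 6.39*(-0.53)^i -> [6.39, -3.39, 1.79, -0.95, 0.5]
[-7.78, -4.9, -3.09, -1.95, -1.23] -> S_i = -7.78*0.63^i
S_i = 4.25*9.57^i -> [4.25, 40.67, 389.24, 3724.99, 35648.12]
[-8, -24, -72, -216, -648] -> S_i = -8*3^i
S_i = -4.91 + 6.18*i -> [-4.91, 1.27, 7.45, 13.63, 19.81]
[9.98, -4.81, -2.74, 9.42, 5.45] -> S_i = Random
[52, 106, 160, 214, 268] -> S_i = 52 + 54*i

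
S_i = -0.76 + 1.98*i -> [-0.76, 1.22, 3.2, 5.18, 7.16]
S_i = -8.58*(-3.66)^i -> [-8.58, 31.4, -114.93, 420.66, -1539.61]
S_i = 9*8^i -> [9, 72, 576, 4608, 36864]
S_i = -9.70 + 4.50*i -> [-9.7, -5.2, -0.7, 3.8, 8.3]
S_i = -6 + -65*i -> [-6, -71, -136, -201, -266]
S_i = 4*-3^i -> [4, -12, 36, -108, 324]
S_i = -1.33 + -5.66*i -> [-1.33, -6.99, -12.65, -18.31, -23.97]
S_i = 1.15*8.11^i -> [1.15, 9.33, 75.64, 613.42, 4974.86]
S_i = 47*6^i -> [47, 282, 1692, 10152, 60912]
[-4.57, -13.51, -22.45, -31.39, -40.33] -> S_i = -4.57 + -8.94*i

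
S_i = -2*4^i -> [-2, -8, -32, -128, -512]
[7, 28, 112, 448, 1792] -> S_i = 7*4^i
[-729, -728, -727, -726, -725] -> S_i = -729 + 1*i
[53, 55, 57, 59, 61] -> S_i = 53 + 2*i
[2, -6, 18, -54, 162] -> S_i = 2*-3^i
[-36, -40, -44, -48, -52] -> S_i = -36 + -4*i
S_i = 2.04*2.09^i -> [2.04, 4.26, 8.91, 18.62, 38.92]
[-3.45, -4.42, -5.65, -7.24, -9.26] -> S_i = -3.45*1.28^i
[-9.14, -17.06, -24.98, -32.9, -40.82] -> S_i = -9.14 + -7.92*i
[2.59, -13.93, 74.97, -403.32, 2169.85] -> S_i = 2.59*(-5.38)^i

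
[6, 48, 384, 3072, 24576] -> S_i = 6*8^i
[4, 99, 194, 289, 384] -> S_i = 4 + 95*i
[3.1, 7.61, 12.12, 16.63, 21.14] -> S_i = 3.10 + 4.51*i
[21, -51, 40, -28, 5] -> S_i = Random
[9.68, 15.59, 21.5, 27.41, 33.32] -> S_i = 9.68 + 5.91*i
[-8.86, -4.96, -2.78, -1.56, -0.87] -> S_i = -8.86*0.56^i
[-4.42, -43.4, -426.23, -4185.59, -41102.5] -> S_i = -4.42*9.82^i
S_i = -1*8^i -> [-1, -8, -64, -512, -4096]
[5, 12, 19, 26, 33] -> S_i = 5 + 7*i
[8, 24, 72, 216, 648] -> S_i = 8*3^i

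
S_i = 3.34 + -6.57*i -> [3.34, -3.23, -9.8, -16.37, -22.94]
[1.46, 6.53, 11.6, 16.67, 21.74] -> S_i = 1.46 + 5.07*i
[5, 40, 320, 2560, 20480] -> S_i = 5*8^i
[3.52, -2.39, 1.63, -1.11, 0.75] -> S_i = 3.52*(-0.68)^i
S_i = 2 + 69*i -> [2, 71, 140, 209, 278]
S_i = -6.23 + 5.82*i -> [-6.23, -0.41, 5.41, 11.23, 17.05]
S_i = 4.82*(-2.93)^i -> [4.82, -14.12, 41.38, -121.24, 355.24]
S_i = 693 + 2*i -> [693, 695, 697, 699, 701]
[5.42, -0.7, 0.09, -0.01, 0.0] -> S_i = 5.42*(-0.13)^i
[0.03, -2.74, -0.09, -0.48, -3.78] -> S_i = Random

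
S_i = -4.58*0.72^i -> [-4.58, -3.3, -2.37, -1.71, -1.23]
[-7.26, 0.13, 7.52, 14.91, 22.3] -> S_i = -7.26 + 7.39*i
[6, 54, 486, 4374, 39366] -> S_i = 6*9^i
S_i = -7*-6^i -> [-7, 42, -252, 1512, -9072]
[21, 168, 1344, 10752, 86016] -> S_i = 21*8^i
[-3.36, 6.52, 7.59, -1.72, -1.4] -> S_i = Random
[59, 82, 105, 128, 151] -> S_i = 59 + 23*i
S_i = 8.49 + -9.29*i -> [8.49, -0.8, -10.09, -19.38, -28.67]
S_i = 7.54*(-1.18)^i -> [7.54, -8.9, 10.5, -12.39, 14.62]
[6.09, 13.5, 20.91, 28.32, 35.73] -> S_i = 6.09 + 7.41*i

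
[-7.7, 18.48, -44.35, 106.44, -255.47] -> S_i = -7.70*(-2.40)^i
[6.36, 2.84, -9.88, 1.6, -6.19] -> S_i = Random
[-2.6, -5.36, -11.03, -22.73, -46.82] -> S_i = -2.60*2.06^i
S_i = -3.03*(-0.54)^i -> [-3.03, 1.64, -0.88, 0.48, -0.26]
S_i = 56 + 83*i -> [56, 139, 222, 305, 388]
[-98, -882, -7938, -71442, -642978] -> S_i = -98*9^i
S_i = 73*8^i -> [73, 584, 4672, 37376, 299008]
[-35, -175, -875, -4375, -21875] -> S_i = -35*5^i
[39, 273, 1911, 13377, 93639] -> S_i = 39*7^i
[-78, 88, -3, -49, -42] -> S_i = Random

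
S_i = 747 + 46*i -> [747, 793, 839, 885, 931]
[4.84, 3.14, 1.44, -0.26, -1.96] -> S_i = 4.84 + -1.70*i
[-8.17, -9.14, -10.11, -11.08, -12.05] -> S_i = -8.17 + -0.97*i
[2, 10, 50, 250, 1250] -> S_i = 2*5^i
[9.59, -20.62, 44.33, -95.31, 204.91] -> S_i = 9.59*(-2.15)^i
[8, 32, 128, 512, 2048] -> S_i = 8*4^i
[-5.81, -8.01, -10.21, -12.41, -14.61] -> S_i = -5.81 + -2.20*i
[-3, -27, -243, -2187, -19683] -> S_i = -3*9^i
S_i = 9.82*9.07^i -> [9.82, 89.07, 807.84, 7327.12, 66456.99]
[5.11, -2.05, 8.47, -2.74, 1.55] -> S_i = Random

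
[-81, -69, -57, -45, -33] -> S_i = -81 + 12*i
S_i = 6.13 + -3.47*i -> [6.13, 2.66, -0.81, -4.28, -7.75]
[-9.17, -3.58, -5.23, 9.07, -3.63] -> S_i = Random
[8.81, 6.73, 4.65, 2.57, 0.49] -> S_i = 8.81 + -2.08*i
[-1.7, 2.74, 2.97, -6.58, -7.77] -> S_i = Random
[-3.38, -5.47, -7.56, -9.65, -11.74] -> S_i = -3.38 + -2.09*i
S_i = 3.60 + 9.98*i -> [3.6, 13.58, 23.56, 33.54, 43.52]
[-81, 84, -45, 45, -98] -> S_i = Random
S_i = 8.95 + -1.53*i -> [8.95, 7.42, 5.89, 4.36, 2.83]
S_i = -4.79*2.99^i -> [-4.79, -14.32, -42.82, -128.04, -382.84]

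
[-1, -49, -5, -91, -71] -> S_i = Random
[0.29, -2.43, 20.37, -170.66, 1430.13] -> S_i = 0.29*(-8.38)^i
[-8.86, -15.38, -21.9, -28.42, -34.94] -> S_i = -8.86 + -6.52*i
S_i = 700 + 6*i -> [700, 706, 712, 718, 724]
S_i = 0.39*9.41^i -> [0.39, 3.67, 34.53, 324.96, 3057.9]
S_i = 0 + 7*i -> [0, 7, 14, 21, 28]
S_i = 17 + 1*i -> [17, 18, 19, 20, 21]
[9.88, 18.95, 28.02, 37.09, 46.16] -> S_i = 9.88 + 9.07*i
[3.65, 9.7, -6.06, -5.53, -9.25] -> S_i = Random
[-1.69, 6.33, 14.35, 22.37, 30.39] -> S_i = -1.69 + 8.02*i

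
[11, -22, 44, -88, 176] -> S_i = 11*-2^i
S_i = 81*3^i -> [81, 243, 729, 2187, 6561]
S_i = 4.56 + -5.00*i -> [4.56, -0.44, -5.44, -10.44, -15.44]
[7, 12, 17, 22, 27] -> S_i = 7 + 5*i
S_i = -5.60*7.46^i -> [-5.6, -41.78, -311.65, -2324.9, -17343.76]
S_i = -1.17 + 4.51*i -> [-1.17, 3.34, 7.85, 12.36, 16.87]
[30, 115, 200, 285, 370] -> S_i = 30 + 85*i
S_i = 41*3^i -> [41, 123, 369, 1107, 3321]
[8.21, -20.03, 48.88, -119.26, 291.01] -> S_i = 8.21*(-2.44)^i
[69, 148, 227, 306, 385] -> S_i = 69 + 79*i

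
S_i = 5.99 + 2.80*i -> [5.99, 8.79, 11.59, 14.39, 17.19]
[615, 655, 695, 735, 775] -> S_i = 615 + 40*i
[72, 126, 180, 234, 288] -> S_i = 72 + 54*i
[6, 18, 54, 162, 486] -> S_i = 6*3^i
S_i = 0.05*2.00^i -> [0.05, 0.1, 0.2, 0.4, 0.8]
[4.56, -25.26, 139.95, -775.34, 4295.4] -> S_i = 4.56*(-5.54)^i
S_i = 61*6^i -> [61, 366, 2196, 13176, 79056]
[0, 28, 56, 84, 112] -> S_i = 0 + 28*i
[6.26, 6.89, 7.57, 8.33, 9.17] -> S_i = 6.26*1.10^i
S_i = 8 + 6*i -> [8, 14, 20, 26, 32]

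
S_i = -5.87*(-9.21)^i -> [-5.87, 54.06, -497.92, 4585.82, -42235.4]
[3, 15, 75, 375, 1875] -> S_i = 3*5^i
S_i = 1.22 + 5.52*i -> [1.22, 6.74, 12.26, 17.78, 23.3]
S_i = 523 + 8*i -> [523, 531, 539, 547, 555]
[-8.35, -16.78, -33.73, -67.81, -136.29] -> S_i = -8.35*2.01^i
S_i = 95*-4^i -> [95, -380, 1520, -6080, 24320]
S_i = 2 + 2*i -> [2, 4, 6, 8, 10]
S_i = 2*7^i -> [2, 14, 98, 686, 4802]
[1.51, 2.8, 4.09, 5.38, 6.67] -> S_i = 1.51 + 1.29*i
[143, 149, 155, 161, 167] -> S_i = 143 + 6*i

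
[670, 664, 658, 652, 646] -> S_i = 670 + -6*i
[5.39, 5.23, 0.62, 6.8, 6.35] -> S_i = Random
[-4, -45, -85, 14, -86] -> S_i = Random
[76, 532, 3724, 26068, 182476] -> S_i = 76*7^i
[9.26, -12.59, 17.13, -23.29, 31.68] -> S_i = 9.26*(-1.36)^i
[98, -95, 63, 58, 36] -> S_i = Random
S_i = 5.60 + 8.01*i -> [5.6, 13.61, 21.62, 29.63, 37.64]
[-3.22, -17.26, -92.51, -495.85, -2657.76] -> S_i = -3.22*5.36^i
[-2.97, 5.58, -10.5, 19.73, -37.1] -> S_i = -2.97*(-1.88)^i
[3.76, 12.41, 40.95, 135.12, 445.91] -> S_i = 3.76*3.30^i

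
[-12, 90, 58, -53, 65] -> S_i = Random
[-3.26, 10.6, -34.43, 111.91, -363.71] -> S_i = -3.26*(-3.25)^i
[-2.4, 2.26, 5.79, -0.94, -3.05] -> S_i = Random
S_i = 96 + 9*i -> [96, 105, 114, 123, 132]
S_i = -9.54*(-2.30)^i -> [-9.54, 21.94, -50.47, 116.07, -266.97]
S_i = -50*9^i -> [-50, -450, -4050, -36450, -328050]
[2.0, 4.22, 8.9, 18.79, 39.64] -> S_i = 2.00*2.11^i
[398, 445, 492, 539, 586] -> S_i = 398 + 47*i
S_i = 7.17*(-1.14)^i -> [7.17, -8.17, 9.32, -10.62, 12.11]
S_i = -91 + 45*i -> [-91, -46, -1, 44, 89]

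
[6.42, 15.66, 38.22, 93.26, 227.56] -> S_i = 6.42*2.44^i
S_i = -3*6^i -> [-3, -18, -108, -648, -3888]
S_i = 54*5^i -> [54, 270, 1350, 6750, 33750]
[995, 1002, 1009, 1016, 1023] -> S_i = 995 + 7*i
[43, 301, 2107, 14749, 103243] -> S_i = 43*7^i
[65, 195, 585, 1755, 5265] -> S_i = 65*3^i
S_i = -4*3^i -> [-4, -12, -36, -108, -324]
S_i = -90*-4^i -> [-90, 360, -1440, 5760, -23040]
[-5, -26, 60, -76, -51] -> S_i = Random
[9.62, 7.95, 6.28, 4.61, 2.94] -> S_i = 9.62 + -1.67*i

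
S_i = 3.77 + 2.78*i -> [3.77, 6.55, 9.33, 12.11, 14.89]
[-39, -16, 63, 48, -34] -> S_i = Random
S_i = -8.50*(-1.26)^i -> [-8.5, 10.71, -13.49, 17.0, -21.42]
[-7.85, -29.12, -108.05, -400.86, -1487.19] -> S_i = -7.85*3.71^i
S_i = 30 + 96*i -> [30, 126, 222, 318, 414]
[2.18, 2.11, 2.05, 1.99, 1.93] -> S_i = 2.18*0.97^i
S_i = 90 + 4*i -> [90, 94, 98, 102, 106]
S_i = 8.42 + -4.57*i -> [8.42, 3.85, -0.72, -5.29, -9.86]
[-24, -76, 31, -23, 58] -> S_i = Random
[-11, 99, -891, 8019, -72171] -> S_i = -11*-9^i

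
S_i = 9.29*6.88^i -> [9.29, 63.92, 439.74, 3025.39, 20814.67]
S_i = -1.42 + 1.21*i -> [-1.42, -0.21, 1.0, 2.21, 3.42]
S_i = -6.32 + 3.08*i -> [-6.32, -3.24, -0.16, 2.92, 6.0]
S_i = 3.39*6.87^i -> [3.39, 23.29, 160.0, 1099.18, 7551.39]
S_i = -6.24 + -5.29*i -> [-6.24, -11.53, -16.82, -22.11, -27.4]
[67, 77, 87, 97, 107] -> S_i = 67 + 10*i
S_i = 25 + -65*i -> [25, -40, -105, -170, -235]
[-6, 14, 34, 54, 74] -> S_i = -6 + 20*i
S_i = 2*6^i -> [2, 12, 72, 432, 2592]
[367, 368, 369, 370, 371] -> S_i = 367 + 1*i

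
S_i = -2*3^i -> [-2, -6, -18, -54, -162]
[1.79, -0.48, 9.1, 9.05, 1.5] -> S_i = Random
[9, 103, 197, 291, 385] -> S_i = 9 + 94*i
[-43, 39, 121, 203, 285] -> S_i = -43 + 82*i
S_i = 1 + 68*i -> [1, 69, 137, 205, 273]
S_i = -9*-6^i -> [-9, 54, -324, 1944, -11664]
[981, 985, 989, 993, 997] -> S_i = 981 + 4*i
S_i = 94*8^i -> [94, 752, 6016, 48128, 385024]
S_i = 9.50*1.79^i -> [9.5, 17.0, 30.44, 54.49, 97.53]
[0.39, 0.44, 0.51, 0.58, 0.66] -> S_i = 0.39*1.14^i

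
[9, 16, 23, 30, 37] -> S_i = 9 + 7*i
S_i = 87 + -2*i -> [87, 85, 83, 81, 79]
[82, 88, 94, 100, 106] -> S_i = 82 + 6*i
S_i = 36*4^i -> [36, 144, 576, 2304, 9216]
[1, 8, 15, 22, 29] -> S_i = 1 + 7*i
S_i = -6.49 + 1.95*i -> [-6.49, -4.54, -2.59, -0.64, 1.31]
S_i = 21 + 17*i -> [21, 38, 55, 72, 89]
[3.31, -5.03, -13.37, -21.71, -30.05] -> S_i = 3.31 + -8.34*i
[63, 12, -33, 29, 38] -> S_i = Random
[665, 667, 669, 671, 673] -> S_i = 665 + 2*i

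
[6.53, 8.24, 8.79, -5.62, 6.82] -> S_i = Random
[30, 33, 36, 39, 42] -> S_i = 30 + 3*i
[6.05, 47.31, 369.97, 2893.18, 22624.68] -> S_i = 6.05*7.82^i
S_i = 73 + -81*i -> [73, -8, -89, -170, -251]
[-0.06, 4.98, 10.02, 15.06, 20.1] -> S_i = -0.06 + 5.04*i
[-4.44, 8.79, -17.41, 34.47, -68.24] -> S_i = -4.44*(-1.98)^i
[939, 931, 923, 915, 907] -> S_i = 939 + -8*i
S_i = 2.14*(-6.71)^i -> [2.14, -14.36, 96.35, -646.52, 4338.14]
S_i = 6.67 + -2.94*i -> [6.67, 3.73, 0.79, -2.15, -5.09]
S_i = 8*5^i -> [8, 40, 200, 1000, 5000]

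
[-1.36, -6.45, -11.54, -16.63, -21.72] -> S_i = -1.36 + -5.09*i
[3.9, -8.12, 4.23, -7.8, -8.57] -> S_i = Random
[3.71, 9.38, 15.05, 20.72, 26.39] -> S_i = 3.71 + 5.67*i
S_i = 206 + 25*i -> [206, 231, 256, 281, 306]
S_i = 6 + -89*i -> [6, -83, -172, -261, -350]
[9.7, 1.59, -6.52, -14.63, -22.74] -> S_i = 9.70 + -8.11*i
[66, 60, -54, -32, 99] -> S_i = Random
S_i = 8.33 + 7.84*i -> [8.33, 16.17, 24.01, 31.85, 39.69]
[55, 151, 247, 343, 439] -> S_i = 55 + 96*i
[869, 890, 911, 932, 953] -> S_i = 869 + 21*i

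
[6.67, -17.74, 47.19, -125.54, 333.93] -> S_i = 6.67*(-2.66)^i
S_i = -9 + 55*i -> [-9, 46, 101, 156, 211]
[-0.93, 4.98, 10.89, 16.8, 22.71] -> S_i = -0.93 + 5.91*i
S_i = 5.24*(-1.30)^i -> [5.24, -6.81, 8.86, -11.51, 14.97]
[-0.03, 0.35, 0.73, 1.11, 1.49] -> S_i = -0.03 + 0.38*i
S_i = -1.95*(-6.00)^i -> [-1.95, 11.7, -70.2, 421.2, -2527.2]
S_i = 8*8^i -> [8, 64, 512, 4096, 32768]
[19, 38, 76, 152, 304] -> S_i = 19*2^i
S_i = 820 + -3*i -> [820, 817, 814, 811, 808]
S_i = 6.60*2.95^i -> [6.6, 19.47, 57.44, 169.44, 499.84]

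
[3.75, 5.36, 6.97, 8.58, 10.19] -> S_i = 3.75 + 1.61*i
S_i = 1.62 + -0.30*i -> [1.62, 1.32, 1.02, 0.72, 0.42]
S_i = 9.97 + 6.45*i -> [9.97, 16.42, 22.87, 29.32, 35.77]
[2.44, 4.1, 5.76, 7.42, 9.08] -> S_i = 2.44 + 1.66*i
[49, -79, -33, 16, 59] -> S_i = Random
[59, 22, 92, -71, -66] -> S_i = Random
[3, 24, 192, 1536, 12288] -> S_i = 3*8^i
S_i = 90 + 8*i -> [90, 98, 106, 114, 122]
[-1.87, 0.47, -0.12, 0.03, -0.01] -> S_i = -1.87*(-0.25)^i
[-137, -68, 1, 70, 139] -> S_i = -137 + 69*i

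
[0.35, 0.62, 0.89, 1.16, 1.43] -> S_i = 0.35 + 0.27*i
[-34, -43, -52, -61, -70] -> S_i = -34 + -9*i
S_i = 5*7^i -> [5, 35, 245, 1715, 12005]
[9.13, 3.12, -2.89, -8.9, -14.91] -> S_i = 9.13 + -6.01*i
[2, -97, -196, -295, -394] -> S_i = 2 + -99*i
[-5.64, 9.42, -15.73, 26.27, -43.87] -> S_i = -5.64*(-1.67)^i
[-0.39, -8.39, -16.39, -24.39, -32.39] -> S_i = -0.39 + -8.00*i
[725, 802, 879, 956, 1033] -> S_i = 725 + 77*i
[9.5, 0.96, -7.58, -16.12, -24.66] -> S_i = 9.50 + -8.54*i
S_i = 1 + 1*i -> [1, 2, 3, 4, 5]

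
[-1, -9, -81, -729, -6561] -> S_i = -1*9^i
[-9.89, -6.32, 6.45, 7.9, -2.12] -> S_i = Random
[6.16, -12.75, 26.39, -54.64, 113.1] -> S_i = 6.16*(-2.07)^i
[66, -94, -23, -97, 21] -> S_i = Random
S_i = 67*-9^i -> [67, -603, 5427, -48843, 439587]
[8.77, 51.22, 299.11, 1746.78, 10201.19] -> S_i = 8.77*5.84^i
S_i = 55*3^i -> [55, 165, 495, 1485, 4455]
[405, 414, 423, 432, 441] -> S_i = 405 + 9*i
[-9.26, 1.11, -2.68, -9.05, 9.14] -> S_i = Random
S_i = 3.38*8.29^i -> [3.38, 28.02, 232.29, 1925.66, 15963.75]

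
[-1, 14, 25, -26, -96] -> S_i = Random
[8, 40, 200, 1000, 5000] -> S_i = 8*5^i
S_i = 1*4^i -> [1, 4, 16, 64, 256]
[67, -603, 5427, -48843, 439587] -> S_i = 67*-9^i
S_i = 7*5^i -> [7, 35, 175, 875, 4375]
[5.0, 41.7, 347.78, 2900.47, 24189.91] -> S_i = 5.00*8.34^i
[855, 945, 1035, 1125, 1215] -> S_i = 855 + 90*i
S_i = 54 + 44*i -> [54, 98, 142, 186, 230]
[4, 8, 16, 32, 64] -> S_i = 4*2^i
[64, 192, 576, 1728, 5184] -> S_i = 64*3^i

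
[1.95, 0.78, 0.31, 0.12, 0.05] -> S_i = 1.95*0.40^i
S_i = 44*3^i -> [44, 132, 396, 1188, 3564]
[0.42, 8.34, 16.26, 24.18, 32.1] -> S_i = 0.42 + 7.92*i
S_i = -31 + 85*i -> [-31, 54, 139, 224, 309]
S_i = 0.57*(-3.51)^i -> [0.57, -2.0, 7.02, -24.65, 86.52]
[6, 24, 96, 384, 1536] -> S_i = 6*4^i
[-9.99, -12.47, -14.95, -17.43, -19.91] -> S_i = -9.99 + -2.48*i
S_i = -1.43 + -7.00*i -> [-1.43, -8.43, -15.43, -22.43, -29.43]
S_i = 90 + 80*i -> [90, 170, 250, 330, 410]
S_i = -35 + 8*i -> [-35, -27, -19, -11, -3]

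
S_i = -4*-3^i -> [-4, 12, -36, 108, -324]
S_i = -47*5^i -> [-47, -235, -1175, -5875, -29375]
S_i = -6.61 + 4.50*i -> [-6.61, -2.11, 2.39, 6.89, 11.39]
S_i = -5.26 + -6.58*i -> [-5.26, -11.84, -18.42, -25.0, -31.58]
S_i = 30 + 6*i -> [30, 36, 42, 48, 54]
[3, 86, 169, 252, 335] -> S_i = 3 + 83*i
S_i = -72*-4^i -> [-72, 288, -1152, 4608, -18432]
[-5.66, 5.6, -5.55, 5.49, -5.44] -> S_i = -5.66*(-0.99)^i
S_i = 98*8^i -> [98, 784, 6272, 50176, 401408]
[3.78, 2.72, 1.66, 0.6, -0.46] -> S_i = 3.78 + -1.06*i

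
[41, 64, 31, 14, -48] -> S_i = Random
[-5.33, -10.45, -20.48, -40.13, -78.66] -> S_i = -5.33*1.96^i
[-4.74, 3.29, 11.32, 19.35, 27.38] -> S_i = -4.74 + 8.03*i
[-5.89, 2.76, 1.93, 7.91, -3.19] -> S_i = Random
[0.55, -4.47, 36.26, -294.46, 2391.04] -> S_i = 0.55*(-8.12)^i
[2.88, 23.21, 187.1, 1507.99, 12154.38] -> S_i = 2.88*8.06^i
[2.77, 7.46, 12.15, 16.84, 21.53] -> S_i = 2.77 + 4.69*i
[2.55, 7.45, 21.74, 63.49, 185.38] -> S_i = 2.55*2.92^i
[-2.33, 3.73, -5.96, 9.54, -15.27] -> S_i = -2.33*(-1.60)^i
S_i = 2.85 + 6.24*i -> [2.85, 9.09, 15.33, 21.57, 27.81]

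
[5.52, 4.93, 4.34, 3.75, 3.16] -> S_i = 5.52 + -0.59*i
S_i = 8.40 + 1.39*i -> [8.4, 9.79, 11.18, 12.57, 13.96]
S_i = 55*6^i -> [55, 330, 1980, 11880, 71280]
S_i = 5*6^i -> [5, 30, 180, 1080, 6480]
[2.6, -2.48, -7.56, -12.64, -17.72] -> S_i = 2.60 + -5.08*i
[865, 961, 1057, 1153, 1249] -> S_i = 865 + 96*i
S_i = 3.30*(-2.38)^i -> [3.3, -7.85, 18.69, -44.49, 105.88]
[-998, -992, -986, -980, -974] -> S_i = -998 + 6*i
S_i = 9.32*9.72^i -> [9.32, 90.59, 880.54, 8558.84, 83191.89]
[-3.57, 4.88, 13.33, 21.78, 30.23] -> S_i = -3.57 + 8.45*i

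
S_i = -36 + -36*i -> [-36, -72, -108, -144, -180]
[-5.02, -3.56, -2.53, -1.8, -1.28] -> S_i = -5.02*0.71^i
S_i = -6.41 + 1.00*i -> [-6.41, -5.41, -4.41, -3.41, -2.41]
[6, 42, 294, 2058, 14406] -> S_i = 6*7^i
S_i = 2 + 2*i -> [2, 4, 6, 8, 10]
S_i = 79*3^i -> [79, 237, 711, 2133, 6399]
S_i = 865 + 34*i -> [865, 899, 933, 967, 1001]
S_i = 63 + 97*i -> [63, 160, 257, 354, 451]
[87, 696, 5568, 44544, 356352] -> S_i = 87*8^i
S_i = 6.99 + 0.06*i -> [6.99, 7.05, 7.11, 7.17, 7.23]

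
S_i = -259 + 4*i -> [-259, -255, -251, -247, -243]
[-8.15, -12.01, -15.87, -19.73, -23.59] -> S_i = -8.15 + -3.86*i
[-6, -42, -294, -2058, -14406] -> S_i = -6*7^i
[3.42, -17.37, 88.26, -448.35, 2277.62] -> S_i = 3.42*(-5.08)^i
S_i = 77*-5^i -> [77, -385, 1925, -9625, 48125]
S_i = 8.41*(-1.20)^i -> [8.41, -10.09, 12.11, -14.53, 17.44]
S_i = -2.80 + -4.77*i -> [-2.8, -7.57, -12.34, -17.11, -21.88]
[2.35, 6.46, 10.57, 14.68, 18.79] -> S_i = 2.35 + 4.11*i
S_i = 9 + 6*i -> [9, 15, 21, 27, 33]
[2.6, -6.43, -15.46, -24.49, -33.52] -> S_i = 2.60 + -9.03*i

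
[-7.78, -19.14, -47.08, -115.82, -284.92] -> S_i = -7.78*2.46^i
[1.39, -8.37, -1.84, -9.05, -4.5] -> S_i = Random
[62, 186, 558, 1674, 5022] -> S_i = 62*3^i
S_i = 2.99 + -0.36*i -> [2.99, 2.63, 2.27, 1.91, 1.55]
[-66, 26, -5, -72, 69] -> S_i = Random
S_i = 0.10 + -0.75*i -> [0.1, -0.65, -1.4, -2.15, -2.9]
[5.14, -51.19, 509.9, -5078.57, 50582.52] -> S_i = 5.14*(-9.96)^i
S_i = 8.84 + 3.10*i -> [8.84, 11.94, 15.04, 18.14, 21.24]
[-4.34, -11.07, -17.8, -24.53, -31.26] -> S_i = -4.34 + -6.73*i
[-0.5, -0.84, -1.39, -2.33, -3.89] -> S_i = -0.50*1.67^i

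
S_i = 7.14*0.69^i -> [7.14, 4.93, 3.4, 2.35, 1.62]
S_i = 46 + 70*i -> [46, 116, 186, 256, 326]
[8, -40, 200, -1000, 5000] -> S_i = 8*-5^i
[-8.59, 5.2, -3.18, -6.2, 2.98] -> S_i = Random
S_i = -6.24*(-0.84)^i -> [-6.24, 5.24, -4.4, 3.7, -3.11]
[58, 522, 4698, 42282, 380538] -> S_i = 58*9^i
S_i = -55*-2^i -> [-55, 110, -220, 440, -880]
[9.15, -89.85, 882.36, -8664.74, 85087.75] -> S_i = 9.15*(-9.82)^i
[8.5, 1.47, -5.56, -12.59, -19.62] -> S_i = 8.50 + -7.03*i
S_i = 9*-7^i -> [9, -63, 441, -3087, 21609]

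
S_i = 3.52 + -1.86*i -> [3.52, 1.66, -0.2, -2.06, -3.92]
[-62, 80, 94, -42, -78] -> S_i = Random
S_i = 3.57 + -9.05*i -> [3.57, -5.48, -14.53, -23.58, -32.63]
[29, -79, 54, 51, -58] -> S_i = Random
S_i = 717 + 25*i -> [717, 742, 767, 792, 817]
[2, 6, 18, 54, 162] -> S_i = 2*3^i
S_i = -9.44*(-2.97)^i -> [-9.44, 28.04, -83.27, 247.31, -734.51]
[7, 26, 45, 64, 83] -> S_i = 7 + 19*i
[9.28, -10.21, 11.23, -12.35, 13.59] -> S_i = 9.28*(-1.10)^i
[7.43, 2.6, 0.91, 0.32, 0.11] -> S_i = 7.43*0.35^i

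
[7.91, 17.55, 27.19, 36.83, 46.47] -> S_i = 7.91 + 9.64*i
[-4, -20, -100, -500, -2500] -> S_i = -4*5^i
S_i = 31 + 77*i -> [31, 108, 185, 262, 339]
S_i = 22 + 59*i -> [22, 81, 140, 199, 258]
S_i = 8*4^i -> [8, 32, 128, 512, 2048]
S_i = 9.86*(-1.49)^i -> [9.86, -14.69, 21.89, -32.62, 48.6]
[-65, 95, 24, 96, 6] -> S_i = Random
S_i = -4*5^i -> [-4, -20, -100, -500, -2500]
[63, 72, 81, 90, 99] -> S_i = 63 + 9*i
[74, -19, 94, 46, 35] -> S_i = Random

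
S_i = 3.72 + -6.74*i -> [3.72, -3.02, -9.76, -16.5, -23.24]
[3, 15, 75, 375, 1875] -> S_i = 3*5^i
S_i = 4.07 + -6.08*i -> [4.07, -2.01, -8.09, -14.17, -20.25]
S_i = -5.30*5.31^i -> [-5.3, -28.14, -149.44, -793.52, -4213.61]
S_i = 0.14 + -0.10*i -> [0.14, 0.04, -0.06, -0.16, -0.26]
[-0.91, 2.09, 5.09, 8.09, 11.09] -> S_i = -0.91 + 3.00*i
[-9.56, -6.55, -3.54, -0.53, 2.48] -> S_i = -9.56 + 3.01*i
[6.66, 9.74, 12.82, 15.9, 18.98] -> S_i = 6.66 + 3.08*i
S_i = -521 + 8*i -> [-521, -513, -505, -497, -489]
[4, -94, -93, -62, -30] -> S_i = Random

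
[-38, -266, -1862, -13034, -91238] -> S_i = -38*7^i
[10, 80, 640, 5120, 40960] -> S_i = 10*8^i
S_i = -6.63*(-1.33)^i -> [-6.63, 8.82, -11.73, 15.6, -20.75]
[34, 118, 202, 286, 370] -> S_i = 34 + 84*i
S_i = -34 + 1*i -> [-34, -33, -32, -31, -30]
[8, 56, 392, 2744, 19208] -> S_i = 8*7^i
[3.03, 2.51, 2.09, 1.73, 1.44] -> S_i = 3.03*0.83^i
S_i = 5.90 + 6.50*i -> [5.9, 12.4, 18.9, 25.4, 31.9]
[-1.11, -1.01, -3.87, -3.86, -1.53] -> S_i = Random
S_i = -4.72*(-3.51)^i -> [-4.72, 16.57, -58.15, 204.11, -716.42]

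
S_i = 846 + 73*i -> [846, 919, 992, 1065, 1138]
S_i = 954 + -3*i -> [954, 951, 948, 945, 942]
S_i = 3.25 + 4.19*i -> [3.25, 7.44, 11.63, 15.82, 20.01]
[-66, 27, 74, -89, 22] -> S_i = Random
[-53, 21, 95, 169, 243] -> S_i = -53 + 74*i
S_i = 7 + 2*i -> [7, 9, 11, 13, 15]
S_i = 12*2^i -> [12, 24, 48, 96, 192]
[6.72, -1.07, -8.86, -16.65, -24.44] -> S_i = 6.72 + -7.79*i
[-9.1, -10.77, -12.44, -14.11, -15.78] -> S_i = -9.10 + -1.67*i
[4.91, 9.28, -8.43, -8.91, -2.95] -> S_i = Random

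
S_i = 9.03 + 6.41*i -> [9.03, 15.44, 21.85, 28.26, 34.67]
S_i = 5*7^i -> [5, 35, 245, 1715, 12005]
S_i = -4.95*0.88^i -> [-4.95, -4.36, -3.83, -3.37, -2.97]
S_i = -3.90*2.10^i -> [-3.9, -8.19, -17.2, -36.12, -75.85]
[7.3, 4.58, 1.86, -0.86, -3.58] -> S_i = 7.30 + -2.72*i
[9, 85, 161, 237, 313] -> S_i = 9 + 76*i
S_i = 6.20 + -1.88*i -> [6.2, 4.32, 2.44, 0.56, -1.32]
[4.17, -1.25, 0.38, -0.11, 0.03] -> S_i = 4.17*(-0.30)^i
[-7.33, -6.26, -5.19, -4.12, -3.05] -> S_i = -7.33 + 1.07*i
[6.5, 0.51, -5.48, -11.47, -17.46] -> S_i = 6.50 + -5.99*i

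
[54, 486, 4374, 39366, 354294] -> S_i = 54*9^i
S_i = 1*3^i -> [1, 3, 9, 27, 81]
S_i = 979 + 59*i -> [979, 1038, 1097, 1156, 1215]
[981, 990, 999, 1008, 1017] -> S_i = 981 + 9*i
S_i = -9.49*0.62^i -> [-9.49, -5.88, -3.65, -2.26, -1.4]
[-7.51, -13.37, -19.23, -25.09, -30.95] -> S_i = -7.51 + -5.86*i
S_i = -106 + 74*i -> [-106, -32, 42, 116, 190]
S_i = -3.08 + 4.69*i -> [-3.08, 1.61, 6.3, 10.99, 15.68]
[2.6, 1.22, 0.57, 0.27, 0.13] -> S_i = 2.60*0.47^i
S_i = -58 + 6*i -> [-58, -52, -46, -40, -34]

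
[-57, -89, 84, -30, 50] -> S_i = Random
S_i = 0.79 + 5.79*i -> [0.79, 6.58, 12.37, 18.16, 23.95]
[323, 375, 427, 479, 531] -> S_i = 323 + 52*i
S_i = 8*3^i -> [8, 24, 72, 216, 648]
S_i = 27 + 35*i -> [27, 62, 97, 132, 167]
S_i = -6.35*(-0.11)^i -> [-6.35, 0.7, -0.08, 0.01, -0.0]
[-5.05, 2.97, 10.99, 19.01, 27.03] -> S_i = -5.05 + 8.02*i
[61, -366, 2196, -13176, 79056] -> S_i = 61*-6^i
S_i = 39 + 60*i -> [39, 99, 159, 219, 279]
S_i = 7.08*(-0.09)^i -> [7.08, -0.64, 0.06, -0.01, 0.0]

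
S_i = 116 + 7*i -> [116, 123, 130, 137, 144]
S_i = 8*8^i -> [8, 64, 512, 4096, 32768]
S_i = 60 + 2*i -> [60, 62, 64, 66, 68]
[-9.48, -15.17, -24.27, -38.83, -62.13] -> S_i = -9.48*1.60^i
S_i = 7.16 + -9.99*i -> [7.16, -2.83, -12.82, -22.81, -32.8]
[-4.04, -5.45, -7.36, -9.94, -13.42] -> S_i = -4.04*1.35^i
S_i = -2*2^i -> [-2, -4, -8, -16, -32]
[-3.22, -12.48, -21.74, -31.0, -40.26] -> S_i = -3.22 + -9.26*i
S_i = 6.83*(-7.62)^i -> [6.83, -52.04, 396.58, -3021.94, 23027.17]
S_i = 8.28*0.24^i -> [8.28, 1.99, 0.48, 0.11, 0.03]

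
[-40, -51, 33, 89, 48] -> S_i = Random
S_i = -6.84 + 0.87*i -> [-6.84, -5.97, -5.1, -4.23, -3.36]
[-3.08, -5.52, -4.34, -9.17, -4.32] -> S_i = Random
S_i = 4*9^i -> [4, 36, 324, 2916, 26244]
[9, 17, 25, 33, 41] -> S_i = 9 + 8*i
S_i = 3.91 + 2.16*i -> [3.91, 6.07, 8.23, 10.39, 12.55]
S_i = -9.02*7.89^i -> [-9.02, -71.17, -561.51, -4430.35, -34955.42]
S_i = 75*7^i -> [75, 525, 3675, 25725, 180075]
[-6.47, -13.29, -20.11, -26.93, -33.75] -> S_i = -6.47 + -6.82*i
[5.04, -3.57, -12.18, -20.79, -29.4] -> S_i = 5.04 + -8.61*i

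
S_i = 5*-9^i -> [5, -45, 405, -3645, 32805]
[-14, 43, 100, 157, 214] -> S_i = -14 + 57*i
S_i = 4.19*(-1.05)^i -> [4.19, -4.4, 4.62, -4.85, 5.09]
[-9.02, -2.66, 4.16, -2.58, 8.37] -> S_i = Random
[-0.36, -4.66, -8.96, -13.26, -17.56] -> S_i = -0.36 + -4.30*i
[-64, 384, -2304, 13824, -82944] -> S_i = -64*-6^i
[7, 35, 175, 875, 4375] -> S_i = 7*5^i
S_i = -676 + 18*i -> [-676, -658, -640, -622, -604]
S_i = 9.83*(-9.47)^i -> [9.83, -93.09, 881.56, -8348.4, 79059.39]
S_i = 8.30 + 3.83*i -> [8.3, 12.13, 15.96, 19.79, 23.62]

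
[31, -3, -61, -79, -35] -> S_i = Random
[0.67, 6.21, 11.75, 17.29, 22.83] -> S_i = 0.67 + 5.54*i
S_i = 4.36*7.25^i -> [4.36, 31.61, 229.17, 1661.5, 12045.88]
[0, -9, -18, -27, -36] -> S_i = 0 + -9*i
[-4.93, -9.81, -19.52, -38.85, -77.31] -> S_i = -4.93*1.99^i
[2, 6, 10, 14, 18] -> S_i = 2 + 4*i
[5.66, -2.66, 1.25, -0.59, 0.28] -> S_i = 5.66*(-0.47)^i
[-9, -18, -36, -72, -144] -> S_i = -9*2^i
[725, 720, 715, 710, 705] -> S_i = 725 + -5*i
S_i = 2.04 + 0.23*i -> [2.04, 2.27, 2.5, 2.73, 2.96]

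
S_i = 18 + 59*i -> [18, 77, 136, 195, 254]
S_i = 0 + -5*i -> [0, -5, -10, -15, -20]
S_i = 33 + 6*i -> [33, 39, 45, 51, 57]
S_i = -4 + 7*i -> [-4, 3, 10, 17, 24]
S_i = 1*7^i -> [1, 7, 49, 343, 2401]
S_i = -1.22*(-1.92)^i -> [-1.22, 2.34, -4.5, 8.64, -16.58]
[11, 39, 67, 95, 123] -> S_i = 11 + 28*i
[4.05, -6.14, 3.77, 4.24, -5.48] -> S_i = Random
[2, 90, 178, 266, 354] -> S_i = 2 + 88*i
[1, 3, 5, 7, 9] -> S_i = 1 + 2*i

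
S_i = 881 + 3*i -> [881, 884, 887, 890, 893]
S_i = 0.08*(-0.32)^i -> [0.08, -0.03, 0.01, -0.0, 0.0]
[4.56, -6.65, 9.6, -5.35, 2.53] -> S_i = Random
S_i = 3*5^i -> [3, 15, 75, 375, 1875]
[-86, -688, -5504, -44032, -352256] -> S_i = -86*8^i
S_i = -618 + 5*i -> [-618, -613, -608, -603, -598]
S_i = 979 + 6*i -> [979, 985, 991, 997, 1003]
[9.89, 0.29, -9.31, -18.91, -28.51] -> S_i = 9.89 + -9.60*i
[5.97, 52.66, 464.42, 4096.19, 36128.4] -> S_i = 5.97*8.82^i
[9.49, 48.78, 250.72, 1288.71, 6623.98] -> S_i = 9.49*5.14^i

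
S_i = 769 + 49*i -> [769, 818, 867, 916, 965]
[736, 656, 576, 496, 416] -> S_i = 736 + -80*i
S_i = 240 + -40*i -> [240, 200, 160, 120, 80]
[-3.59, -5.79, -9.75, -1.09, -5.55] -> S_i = Random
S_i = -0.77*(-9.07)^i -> [-0.77, 6.98, -63.34, 574.53, -5210.99]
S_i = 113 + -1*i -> [113, 112, 111, 110, 109]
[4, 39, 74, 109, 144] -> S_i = 4 + 35*i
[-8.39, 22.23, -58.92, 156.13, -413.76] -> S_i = -8.39*(-2.65)^i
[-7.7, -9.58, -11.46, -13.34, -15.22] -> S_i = -7.70 + -1.88*i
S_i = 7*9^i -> [7, 63, 567, 5103, 45927]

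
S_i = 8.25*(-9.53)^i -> [8.25, -78.62, 749.27, -7140.57, 68049.6]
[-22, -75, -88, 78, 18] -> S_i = Random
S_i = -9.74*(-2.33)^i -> [-9.74, 22.69, -52.88, 123.2, -287.07]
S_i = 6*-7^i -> [6, -42, 294, -2058, 14406]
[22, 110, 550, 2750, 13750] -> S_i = 22*5^i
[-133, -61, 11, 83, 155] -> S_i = -133 + 72*i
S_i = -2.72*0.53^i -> [-2.72, -1.44, -0.76, -0.4, -0.21]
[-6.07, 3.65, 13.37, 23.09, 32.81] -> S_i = -6.07 + 9.72*i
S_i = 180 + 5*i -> [180, 185, 190, 195, 200]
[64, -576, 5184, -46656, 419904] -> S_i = 64*-9^i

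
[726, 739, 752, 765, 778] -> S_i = 726 + 13*i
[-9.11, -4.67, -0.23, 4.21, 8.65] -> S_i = -9.11 + 4.44*i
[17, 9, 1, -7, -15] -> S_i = 17 + -8*i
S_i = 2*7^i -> [2, 14, 98, 686, 4802]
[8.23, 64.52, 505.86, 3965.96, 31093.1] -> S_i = 8.23*7.84^i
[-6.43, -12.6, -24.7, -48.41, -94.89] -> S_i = -6.43*1.96^i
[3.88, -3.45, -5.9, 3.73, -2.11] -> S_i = Random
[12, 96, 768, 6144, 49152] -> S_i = 12*8^i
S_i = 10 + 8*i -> [10, 18, 26, 34, 42]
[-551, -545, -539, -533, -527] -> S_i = -551 + 6*i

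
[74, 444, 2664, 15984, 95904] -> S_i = 74*6^i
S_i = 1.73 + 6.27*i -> [1.73, 8.0, 14.27, 20.54, 26.81]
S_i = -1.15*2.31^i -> [-1.15, -2.66, -6.14, -14.18, -32.75]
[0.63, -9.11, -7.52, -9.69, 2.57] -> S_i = Random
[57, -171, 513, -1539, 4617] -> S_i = 57*-3^i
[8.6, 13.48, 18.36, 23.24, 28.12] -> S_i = 8.60 + 4.88*i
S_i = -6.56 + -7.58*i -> [-6.56, -14.14, -21.72, -29.3, -36.88]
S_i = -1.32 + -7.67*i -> [-1.32, -8.99, -16.66, -24.33, -32.0]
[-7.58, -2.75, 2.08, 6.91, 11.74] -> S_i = -7.58 + 4.83*i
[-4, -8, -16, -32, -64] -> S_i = -4*2^i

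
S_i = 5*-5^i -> [5, -25, 125, -625, 3125]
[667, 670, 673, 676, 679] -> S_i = 667 + 3*i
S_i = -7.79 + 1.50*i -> [-7.79, -6.29, -4.79, -3.29, -1.79]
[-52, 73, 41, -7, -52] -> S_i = Random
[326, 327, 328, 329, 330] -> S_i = 326 + 1*i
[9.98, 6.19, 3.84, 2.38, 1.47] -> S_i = 9.98*0.62^i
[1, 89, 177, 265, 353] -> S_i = 1 + 88*i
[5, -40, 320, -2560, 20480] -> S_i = 5*-8^i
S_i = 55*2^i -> [55, 110, 220, 440, 880]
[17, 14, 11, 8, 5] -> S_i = 17 + -3*i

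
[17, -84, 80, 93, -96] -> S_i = Random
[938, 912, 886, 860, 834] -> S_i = 938 + -26*i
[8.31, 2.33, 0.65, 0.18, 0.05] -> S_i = 8.31*0.28^i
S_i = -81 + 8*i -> [-81, -73, -65, -57, -49]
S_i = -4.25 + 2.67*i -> [-4.25, -1.58, 1.09, 3.76, 6.43]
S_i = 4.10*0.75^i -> [4.1, 3.08, 2.31, 1.73, 1.3]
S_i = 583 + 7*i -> [583, 590, 597, 604, 611]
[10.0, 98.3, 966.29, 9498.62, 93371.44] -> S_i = 10.00*9.83^i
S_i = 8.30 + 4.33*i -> [8.3, 12.63, 16.96, 21.29, 25.62]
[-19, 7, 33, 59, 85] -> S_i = -19 + 26*i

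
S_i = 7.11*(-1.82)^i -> [7.11, -12.94, 23.55, -42.86, 78.01]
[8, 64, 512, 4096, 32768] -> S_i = 8*8^i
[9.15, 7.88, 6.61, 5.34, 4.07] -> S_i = 9.15 + -1.27*i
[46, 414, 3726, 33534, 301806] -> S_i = 46*9^i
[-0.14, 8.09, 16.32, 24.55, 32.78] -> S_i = -0.14 + 8.23*i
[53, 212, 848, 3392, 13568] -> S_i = 53*4^i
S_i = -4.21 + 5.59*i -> [-4.21, 1.38, 6.97, 12.56, 18.15]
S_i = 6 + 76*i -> [6, 82, 158, 234, 310]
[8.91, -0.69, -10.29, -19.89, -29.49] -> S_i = 8.91 + -9.60*i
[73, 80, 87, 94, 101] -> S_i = 73 + 7*i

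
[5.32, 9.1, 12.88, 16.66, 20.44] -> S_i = 5.32 + 3.78*i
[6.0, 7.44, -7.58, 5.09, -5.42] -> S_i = Random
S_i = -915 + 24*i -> [-915, -891, -867, -843, -819]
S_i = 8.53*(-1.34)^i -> [8.53, -11.43, 15.32, -20.52, 27.5]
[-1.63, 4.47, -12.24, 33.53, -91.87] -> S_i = -1.63*(-2.74)^i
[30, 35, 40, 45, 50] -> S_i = 30 + 5*i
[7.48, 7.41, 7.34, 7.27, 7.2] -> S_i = 7.48 + -0.07*i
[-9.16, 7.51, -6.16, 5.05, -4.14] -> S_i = -9.16*(-0.82)^i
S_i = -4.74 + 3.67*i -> [-4.74, -1.07, 2.6, 6.27, 9.94]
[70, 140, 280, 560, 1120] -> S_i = 70*2^i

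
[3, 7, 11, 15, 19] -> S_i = 3 + 4*i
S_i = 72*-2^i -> [72, -144, 288, -576, 1152]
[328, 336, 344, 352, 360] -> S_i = 328 + 8*i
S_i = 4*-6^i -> [4, -24, 144, -864, 5184]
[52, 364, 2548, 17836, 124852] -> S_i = 52*7^i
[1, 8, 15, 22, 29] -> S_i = 1 + 7*i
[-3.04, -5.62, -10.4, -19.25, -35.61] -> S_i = -3.04*1.85^i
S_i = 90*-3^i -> [90, -270, 810, -2430, 7290]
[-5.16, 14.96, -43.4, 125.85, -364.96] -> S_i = -5.16*(-2.90)^i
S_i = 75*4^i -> [75, 300, 1200, 4800, 19200]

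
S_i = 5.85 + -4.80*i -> [5.85, 1.05, -3.75, -8.55, -13.35]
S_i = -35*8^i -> [-35, -280, -2240, -17920, -143360]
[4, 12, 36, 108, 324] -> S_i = 4*3^i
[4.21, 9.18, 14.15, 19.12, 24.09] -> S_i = 4.21 + 4.97*i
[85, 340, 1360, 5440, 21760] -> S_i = 85*4^i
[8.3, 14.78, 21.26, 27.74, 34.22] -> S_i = 8.30 + 6.48*i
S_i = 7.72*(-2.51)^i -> [7.72, -19.38, 48.64, -122.08, 306.42]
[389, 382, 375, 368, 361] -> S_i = 389 + -7*i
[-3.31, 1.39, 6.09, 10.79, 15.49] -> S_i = -3.31 + 4.70*i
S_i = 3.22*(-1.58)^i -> [3.22, -5.09, 8.04, -12.7, 20.07]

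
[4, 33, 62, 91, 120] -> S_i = 4 + 29*i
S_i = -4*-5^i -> [-4, 20, -100, 500, -2500]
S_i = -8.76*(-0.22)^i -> [-8.76, 1.93, -0.42, 0.09, -0.02]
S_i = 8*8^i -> [8, 64, 512, 4096, 32768]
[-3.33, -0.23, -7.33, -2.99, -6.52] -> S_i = Random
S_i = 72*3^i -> [72, 216, 648, 1944, 5832]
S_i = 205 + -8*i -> [205, 197, 189, 181, 173]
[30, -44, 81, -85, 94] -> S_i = Random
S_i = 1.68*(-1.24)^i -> [1.68, -2.08, 2.58, -3.2, 3.97]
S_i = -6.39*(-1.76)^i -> [-6.39, 11.25, -19.79, 34.84, -61.31]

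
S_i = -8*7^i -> [-8, -56, -392, -2744, -19208]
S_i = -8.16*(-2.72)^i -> [-8.16, 22.2, -60.37, 164.21, -446.65]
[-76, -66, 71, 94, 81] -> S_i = Random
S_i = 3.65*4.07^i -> [3.65, 14.86, 60.46, 246.08, 1001.55]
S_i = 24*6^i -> [24, 144, 864, 5184, 31104]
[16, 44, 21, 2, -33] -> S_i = Random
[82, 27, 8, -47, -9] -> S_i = Random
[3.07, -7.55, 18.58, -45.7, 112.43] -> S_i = 3.07*(-2.46)^i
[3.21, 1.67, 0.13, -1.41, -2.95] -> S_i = 3.21 + -1.54*i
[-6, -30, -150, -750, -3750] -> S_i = -6*5^i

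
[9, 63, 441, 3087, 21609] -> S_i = 9*7^i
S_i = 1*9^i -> [1, 9, 81, 729, 6561]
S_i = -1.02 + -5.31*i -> [-1.02, -6.33, -11.64, -16.95, -22.26]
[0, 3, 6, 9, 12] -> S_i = 0 + 3*i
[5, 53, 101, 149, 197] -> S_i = 5 + 48*i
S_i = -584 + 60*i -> [-584, -524, -464, -404, -344]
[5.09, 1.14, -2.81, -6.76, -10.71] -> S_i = 5.09 + -3.95*i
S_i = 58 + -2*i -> [58, 56, 54, 52, 50]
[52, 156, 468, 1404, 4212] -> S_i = 52*3^i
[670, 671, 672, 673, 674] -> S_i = 670 + 1*i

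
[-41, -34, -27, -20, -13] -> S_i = -41 + 7*i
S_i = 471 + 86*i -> [471, 557, 643, 729, 815]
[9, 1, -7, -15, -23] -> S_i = 9 + -8*i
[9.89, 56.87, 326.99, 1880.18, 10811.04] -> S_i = 9.89*5.75^i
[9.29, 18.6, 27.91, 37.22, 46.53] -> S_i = 9.29 + 9.31*i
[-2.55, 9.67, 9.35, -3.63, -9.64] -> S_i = Random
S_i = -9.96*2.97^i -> [-9.96, -29.58, -87.86, -260.93, -774.97]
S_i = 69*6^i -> [69, 414, 2484, 14904, 89424]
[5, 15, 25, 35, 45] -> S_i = 5 + 10*i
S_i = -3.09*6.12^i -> [-3.09, -18.91, -115.73, -708.29, -4334.75]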